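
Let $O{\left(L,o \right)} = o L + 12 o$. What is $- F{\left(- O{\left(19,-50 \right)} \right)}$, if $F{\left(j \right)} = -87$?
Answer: $87$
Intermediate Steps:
$O{\left(L,o \right)} = 12 o + L o$ ($O{\left(L,o \right)} = L o + 12 o = 12 o + L o$)
$- F{\left(- O{\left(19,-50 \right)} \right)} = \left(-1\right) \left(-87\right) = 87$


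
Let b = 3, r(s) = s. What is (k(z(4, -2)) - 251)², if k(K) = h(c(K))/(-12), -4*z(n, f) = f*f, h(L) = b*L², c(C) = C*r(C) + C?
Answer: 63001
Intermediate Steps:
c(C) = C + C² (c(C) = C*C + C = C² + C = C + C²)
h(L) = 3*L²
z(n, f) = -f²/4 (z(n, f) = -f*f/4 = -f²/4)
k(K) = -K²*(1 + K)²/4 (k(K) = (3*(K*(1 + K))²)/(-12) = (3*(K²*(1 + K)²))*(-1/12) = (3*K²*(1 + K)²)*(-1/12) = -K²*(1 + K)²/4)
(k(z(4, -2)) - 251)² = (-(-¼*(-2)²)²*(1 - ¼*(-2)²)²/4 - 251)² = (-(-¼*4)²*(1 - ¼*4)²/4 - 251)² = (-¼*(-1)²*(1 - 1)² - 251)² = (-¼*1*0² - 251)² = (-¼*1*0 - 251)² = (0 - 251)² = (-251)² = 63001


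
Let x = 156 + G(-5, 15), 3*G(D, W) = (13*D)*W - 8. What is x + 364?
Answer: 577/3 ≈ 192.33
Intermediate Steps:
G(D, W) = -8/3 + 13*D*W/3 (G(D, W) = ((13*D)*W - 8)/3 = (13*D*W - 8)/3 = (-8 + 13*D*W)/3 = -8/3 + 13*D*W/3)
x = -515/3 (x = 156 + (-8/3 + (13/3)*(-5)*15) = 156 + (-8/3 - 325) = 156 - 983/3 = -515/3 ≈ -171.67)
x + 364 = -515/3 + 364 = 577/3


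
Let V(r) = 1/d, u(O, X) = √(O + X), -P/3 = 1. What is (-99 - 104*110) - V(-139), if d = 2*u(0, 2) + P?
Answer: -11536 + 2*√2 ≈ -11533.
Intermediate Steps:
P = -3 (P = -3*1 = -3)
d = -3 + 2*√2 (d = 2*√(0 + 2) - 3 = 2*√2 - 3 = -3 + 2*√2 ≈ -0.17157)
V(r) = 1/(-3 + 2*√2)
(-99 - 104*110) - V(-139) = (-99 - 104*110) - (-3 - 2*√2) = (-99 - 11440) + (3 + 2*√2) = -11539 + (3 + 2*√2) = -11536 + 2*√2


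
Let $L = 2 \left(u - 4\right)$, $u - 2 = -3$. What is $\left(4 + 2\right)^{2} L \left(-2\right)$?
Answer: $720$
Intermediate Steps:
$u = -1$ ($u = 2 - 3 = -1$)
$L = -10$ ($L = 2 \left(-1 - 4\right) = 2 \left(-5\right) = -10$)
$\left(4 + 2\right)^{2} L \left(-2\right) = \left(4 + 2\right)^{2} \left(-10\right) \left(-2\right) = 6^{2} \left(-10\right) \left(-2\right) = 36 \left(-10\right) \left(-2\right) = \left(-360\right) \left(-2\right) = 720$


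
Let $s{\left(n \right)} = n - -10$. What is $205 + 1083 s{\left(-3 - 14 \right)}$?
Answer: $-7376$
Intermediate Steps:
$s{\left(n \right)} = 10 + n$ ($s{\left(n \right)} = n + 10 = 10 + n$)
$205 + 1083 s{\left(-3 - 14 \right)} = 205 + 1083 \left(10 - 17\right) = 205 + 1083 \left(-7\right) = 205 - 7581 = -7376$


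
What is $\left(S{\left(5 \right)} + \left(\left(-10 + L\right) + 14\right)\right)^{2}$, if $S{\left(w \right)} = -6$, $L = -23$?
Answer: $625$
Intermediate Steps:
$\left(S{\left(5 \right)} + \left(\left(-10 + L\right) + 14\right)\right)^{2} = \left(-6 + \left(\left(-10 - 23\right) + 14\right)\right)^{2} = \left(-6 + \left(-33 + 14\right)\right)^{2} = \left(-6 - 19\right)^{2} = \left(-25\right)^{2} = 625$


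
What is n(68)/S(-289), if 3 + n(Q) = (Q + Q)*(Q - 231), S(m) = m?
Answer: 22171/289 ≈ 76.716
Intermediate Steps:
n(Q) = -3 + 2*Q*(-231 + Q) (n(Q) = -3 + (Q + Q)*(Q - 231) = -3 + (2*Q)*(-231 + Q) = -3 + 2*Q*(-231 + Q))
n(68)/S(-289) = (-3 - 462*68 + 2*68**2)/(-289) = (-3 - 31416 + 2*4624)*(-1/289) = (-3 - 31416 + 9248)*(-1/289) = -22171*(-1/289) = 22171/289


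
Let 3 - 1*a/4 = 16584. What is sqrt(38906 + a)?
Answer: I*sqrt(27418) ≈ 165.58*I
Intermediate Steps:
a = -66324 (a = 12 - 4*16584 = 12 - 66336 = -66324)
sqrt(38906 + a) = sqrt(38906 - 66324) = sqrt(-27418) = I*sqrt(27418)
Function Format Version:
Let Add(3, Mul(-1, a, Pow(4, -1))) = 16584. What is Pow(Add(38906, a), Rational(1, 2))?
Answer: Mul(I, Pow(27418, Rational(1, 2))) ≈ Mul(165.58, I)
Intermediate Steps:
a = -66324 (a = Add(12, Mul(-4, 16584)) = Add(12, -66336) = -66324)
Pow(Add(38906, a), Rational(1, 2)) = Pow(Add(38906, -66324), Rational(1, 2)) = Pow(-27418, Rational(1, 2)) = Mul(I, Pow(27418, Rational(1, 2)))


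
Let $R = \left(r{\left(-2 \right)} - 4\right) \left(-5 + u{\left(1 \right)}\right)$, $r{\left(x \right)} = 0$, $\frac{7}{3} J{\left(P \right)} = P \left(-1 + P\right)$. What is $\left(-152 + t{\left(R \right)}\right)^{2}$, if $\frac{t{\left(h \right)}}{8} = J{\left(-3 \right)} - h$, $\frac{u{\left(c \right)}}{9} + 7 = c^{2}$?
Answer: $\frac{195776064}{49} \approx 3.9954 \cdot 10^{6}$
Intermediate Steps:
$J{\left(P \right)} = \frac{3 P \left(-1 + P\right)}{7}$
$u{\left(c \right)} = -63 + 9 c^{2}$
$R = 236$ ($R = \left(0 - 4\right) \left(-5 - \left(63 - 9 \cdot 1^{2}\right)\right) = - 4 \left(-5 + \left(-63 + 9 \cdot 1\right)\right) = - 4 \left(-5 + \left(-63 + 9\right)\right) = - 4 \left(-5 - 54\right) = \left(-4\right) \left(-59\right) = 236$)
$t{\left(h \right)} = \frac{288}{7} - 8 h$ ($t{\left(h \right)} = 8 \left(\frac{3}{7} \left(-3\right) \left(-1 - 3\right) - h\right) = 8 \left(\frac{3}{7} \left(-3\right) \left(-4\right) - h\right) = 8 \left(\frac{36}{7} - h\right) = \frac{288}{7} - 8 h$)
$\left(-152 + t{\left(R \right)}\right)^{2} = \left(-152 + \left(\frac{288}{7} - 1888\right)\right)^{2} = \left(-152 - \frac{12928}{7}\right)^{2} = \left(- \frac{13992}{7}\right)^{2} = \frac{195776064}{49}$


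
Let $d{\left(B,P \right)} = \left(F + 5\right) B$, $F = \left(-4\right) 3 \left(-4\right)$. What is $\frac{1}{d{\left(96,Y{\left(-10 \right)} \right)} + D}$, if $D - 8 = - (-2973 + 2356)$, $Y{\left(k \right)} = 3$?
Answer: $\frac{1}{5713} \approx 0.00017504$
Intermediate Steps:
$D = 625$ ($D = 8 - \left(-2973 + 2356\right) = 8 - -617 = 8 + 617 = 625$)
$F = 48$ ($F = \left(-12\right) \left(-4\right) = 48$)
$d{\left(B,P \right)} = 53 B$ ($d{\left(B,P \right)} = \left(48 + 5\right) B = 53 B$)
$\frac{1}{d{\left(96,Y{\left(-10 \right)} \right)} + D} = \frac{1}{53 \cdot 96 + 625} = \frac{1}{5088 + 625} = \frac{1}{5713}$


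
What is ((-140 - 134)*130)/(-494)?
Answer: 1370/19 ≈ 72.105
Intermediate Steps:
((-140 - 134)*130)/(-494) = -274*130*(-1/494) = -35620*(-1/494) = 1370/19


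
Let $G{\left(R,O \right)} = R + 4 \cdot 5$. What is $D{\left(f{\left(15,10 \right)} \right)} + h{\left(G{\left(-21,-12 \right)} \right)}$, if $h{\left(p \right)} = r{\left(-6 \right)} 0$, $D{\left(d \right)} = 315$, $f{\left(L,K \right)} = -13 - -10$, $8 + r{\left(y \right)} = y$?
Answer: $315$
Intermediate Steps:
$r{\left(y \right)} = -8 + y$
$G{\left(R,O \right)} = 20 + R$ ($G{\left(R,O \right)} = R + 20 = 20 + R$)
$f{\left(L,K \right)} = -3$ ($f{\left(L,K \right)} = -13 + 10 = -3$)
$h{\left(p \right)} = 0$ ($h{\left(p \right)} = \left(-8 - 6\right) 0 = \left(-14\right) 0 = 0$)
$D{\left(f{\left(15,10 \right)} \right)} + h{\left(G{\left(-21,-12 \right)} \right)} = 315 + 0 = 315$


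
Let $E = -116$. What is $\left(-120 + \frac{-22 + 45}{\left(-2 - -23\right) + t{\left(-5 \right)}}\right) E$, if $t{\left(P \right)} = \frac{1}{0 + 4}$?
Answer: $\frac{1172528}{85} \approx 13794.0$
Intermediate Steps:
$t{\left(P \right)} = \frac{1}{4}$
$\left(-120 + \frac{-22 + 45}{\left(-2 - -23\right) + t{\left(-5 \right)}}\right) E = \left(-120 + \frac{-22 + 45}{\left(-2 - -23\right) + \frac{1}{4}}\right) \left(-116\right) = \left(-120 + \frac{23}{\left(-2 + 23\right) + \frac{1}{4}}\right) \left(-116\right) = \left(-120 + \frac{23}{21 + \frac{1}{4}}\right) \left(-116\right) = \left(-120 + \frac{23}{\frac{85}{4}}\right) \left(-116\right) = \left(-120 + 23 \cdot \frac{4}{85}\right) \left(-116\right) = \left(-120 + \frac{92}{85}\right) \left(-116\right) = \left(- \frac{10108}{85}\right) \left(-116\right) = \frac{1172528}{85}$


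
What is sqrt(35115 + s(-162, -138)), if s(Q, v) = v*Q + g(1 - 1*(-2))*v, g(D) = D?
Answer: sqrt(57057) ≈ 238.87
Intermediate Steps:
s(Q, v) = 3*v + Q*v (s(Q, v) = v*Q + (1 - 1*(-2))*v = Q*v + (1 + 2)*v = Q*v + 3*v = 3*v + Q*v)
sqrt(35115 + s(-162, -138)) = sqrt(35115 - 138*(3 - 162)) = sqrt(35115 - 138*(-159)) = sqrt(35115 + 21942) = sqrt(57057)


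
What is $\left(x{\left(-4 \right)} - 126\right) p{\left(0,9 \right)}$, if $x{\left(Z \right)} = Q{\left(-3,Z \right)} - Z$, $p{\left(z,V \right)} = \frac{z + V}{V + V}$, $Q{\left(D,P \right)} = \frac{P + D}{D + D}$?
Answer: $- \frac{725}{12} \approx -60.417$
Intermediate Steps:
$Q{\left(D,P \right)} = \frac{D + P}{2 D}$
$p{\left(z,V \right)} = \frac{V + z}{2 V}$
$x{\left(Z \right)} = \frac{1}{2} - \frac{7 Z}{6}$ ($x{\left(Z \right)} = \frac{-3 + Z}{2 \left(-3\right)} - Z = \frac{1}{2} \left(- \frac{1}{3}\right) \left(-3 + Z\right) - Z = \left(\frac{1}{2} - \frac{Z}{6}\right) - Z = \frac{1}{2} - \frac{7 Z}{6}$)
$\left(x{\left(-4 \right)} - 126\right) p{\left(0,9 \right)} = \left(\left(\frac{1}{2} - - \frac{14}{3}\right) - 126\right) \frac{9 + 0}{2 \cdot 9} = \left(\left(\frac{1}{2} + \frac{14}{3}\right) - 126\right) \frac{1}{2} \cdot \frac{1}{9} \cdot 9 = \left(\frac{31}{6} - 126\right) \frac{1}{2} = \left(- \frac{725}{6}\right) \frac{1}{2} = - \frac{725}{12}$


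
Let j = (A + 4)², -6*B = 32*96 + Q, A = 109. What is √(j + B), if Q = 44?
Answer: √110247/3 ≈ 110.68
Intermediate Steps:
B = -1558/3 (B = -(32*96 + 44)/6 = -(3072 + 44)/6 = -⅙*3116 = -1558/3 ≈ -519.33)
j = 12769 (j = (109 + 4)² = 113² = 12769)
√(j + B) = √(12769 - 1558/3) = √(36749/3) = √110247/3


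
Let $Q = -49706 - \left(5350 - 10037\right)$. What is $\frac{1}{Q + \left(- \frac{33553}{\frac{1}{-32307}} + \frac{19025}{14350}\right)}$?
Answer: $\frac{574}{622188306409} \approx 9.2255 \cdot 10^{-10}$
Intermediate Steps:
$Q = -45019$ ($Q = -49706 - \left(5350 - 10037\right) = -49706 - -4687 = -49706 + 4687 = -45019$)
$\frac{1}{Q + \left(- \frac{33553}{\frac{1}{-32307}} + \frac{19025}{14350}\right)} = \frac{1}{-45019 + \left(- \frac{33553}{\frac{1}{-32307}} + \frac{19025}{14350}\right)} = \frac{1}{-45019 + \left(- \frac{33553}{- \frac{1}{32307}} + 19025 \cdot \frac{1}{14350}\right)} = \frac{1}{-45019 + \left(\left(-33553\right) \left(-32307\right) + \frac{761}{574}\right)} = \frac{1}{-45019 + \left(1083996771 + \frac{761}{574}\right)} = \frac{1}{-45019 + \frac{622214147315}{574}} = \frac{1}{\frac{622188306409}{574}} = \frac{574}{622188306409}$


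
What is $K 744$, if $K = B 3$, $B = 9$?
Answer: $20088$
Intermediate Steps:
$K = 27$ ($K = 9 \cdot 3 = 27$)
$K 744 = 27 \cdot 744 = 20088$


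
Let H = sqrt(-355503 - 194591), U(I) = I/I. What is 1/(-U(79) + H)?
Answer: -I/(I + sqrt(550094)) ≈ -1.8179e-6 - 0.0013483*I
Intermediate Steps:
U(I) = 1
H = I*sqrt(550094) (H = sqrt(-550094) = I*sqrt(550094) ≈ 741.68*I)
1/(-U(79) + H) = 1/(-1*1 + I*sqrt(550094)) = 1/(-1 + I*sqrt(550094))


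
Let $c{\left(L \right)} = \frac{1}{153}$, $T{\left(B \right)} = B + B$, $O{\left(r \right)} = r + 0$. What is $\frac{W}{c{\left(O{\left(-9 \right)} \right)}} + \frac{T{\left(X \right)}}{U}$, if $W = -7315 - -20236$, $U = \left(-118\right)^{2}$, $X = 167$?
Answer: $\frac{13763268473}{6962} \approx 1.9769 \cdot 10^{6}$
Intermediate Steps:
$O{\left(r \right)} = r$
$T{\left(B \right)} = 2 B$
$c{\left(L \right)} = \frac{1}{153}$
$U = 13924$
$W = 12921$ ($W = -7315 + 20236 = 12921$)
$\frac{W}{c{\left(O{\left(-9 \right)} \right)}} + \frac{T{\left(X \right)}}{U} = 12921 \frac{1}{\frac{1}{153}} + \frac{2 \cdot 167}{13924} = 12921 \cdot 153 + 334 \cdot \frac{1}{13924} = 1976913 + \frac{167}{6962} = \frac{13763268473}{6962}$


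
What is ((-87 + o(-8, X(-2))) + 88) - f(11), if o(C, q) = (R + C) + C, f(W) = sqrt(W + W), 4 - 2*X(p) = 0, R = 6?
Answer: -9 - sqrt(22) ≈ -13.690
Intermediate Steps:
X(p) = 2 (X(p) = 2 - 1/2*0 = 2 + 0 = 2)
f(W) = sqrt(2)*sqrt(W) (f(W) = sqrt(2*W) = sqrt(2)*sqrt(W))
o(C, q) = 6 + 2*C (o(C, q) = (6 + C) + C = 6 + 2*C)
((-87 + o(-8, X(-2))) + 88) - f(11) = ((-87 + (6 + 2*(-8))) + 88) - sqrt(2)*sqrt(11) = ((-87 + (6 - 16)) + 88) - sqrt(22) = ((-87 - 10) + 88) - sqrt(22) = (-97 + 88) - sqrt(22) = -9 - sqrt(22)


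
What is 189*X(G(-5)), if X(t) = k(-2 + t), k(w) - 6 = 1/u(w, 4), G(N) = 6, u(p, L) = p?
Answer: 4725/4 ≈ 1181.3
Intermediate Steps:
k(w) = 6 + 1/w
X(t) = 6 + 1/(-2 + t)
189*X(G(-5)) = 189*((-11 + 6*6)/(-2 + 6)) = 189*((-11 + 36)/4) = 189*((¼)*25) = 189*(25/4) = 4725/4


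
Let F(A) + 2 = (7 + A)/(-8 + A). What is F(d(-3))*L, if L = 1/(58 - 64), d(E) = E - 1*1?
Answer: 3/8 ≈ 0.37500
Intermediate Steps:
d(E) = -1 + E (d(E) = E - 1 = -1 + E)
L = -1/6 (L = 1/(-6) = -1/6 ≈ -0.16667)
F(A) = -2 + (7 + A)/(-8 + A)
F(d(-3))*L = ((23 - (-1 - 3))/(-8 + (-1 - 3)))*(-1/6) = ((23 - 1*(-4))/(-8 - 4))*(-1/6) = ((23 + 4)/(-12))*(-1/6) = -1/12*27*(-1/6) = -9/4*(-1/6) = 3/8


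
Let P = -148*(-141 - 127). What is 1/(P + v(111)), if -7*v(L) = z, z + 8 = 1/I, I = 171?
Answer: 1197/47479175 ≈ 2.5211e-5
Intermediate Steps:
P = 39664 (P = -148*(-268) = 39664)
z = -1367/171 (z = -8 + 1/171 = -1367/171 ≈ -7.9941)
v(L) = 1367/1197 (v(L) = -⅐*(-1367/171) = 1367/1197)
1/(P + v(111)) = 1/(39664 + 1367/1197) = 1/(47479175/1197) = 1197/47479175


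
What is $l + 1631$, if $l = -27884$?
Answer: $-26253$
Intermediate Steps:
$l + 1631 = -27884 + 1631 = -26253$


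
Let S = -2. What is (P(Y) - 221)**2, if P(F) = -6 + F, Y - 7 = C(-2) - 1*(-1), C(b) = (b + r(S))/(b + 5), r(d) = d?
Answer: 436921/9 ≈ 48547.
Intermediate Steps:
C(b) = (-2 + b)/(5 + b) (C(b) = (b - 2)/(b + 5) = (-2 + b)/(5 + b))
Y = 20/3 (Y = 7 + ((-2 - 2)/(5 - 2) - 1*(-1)) = 7 + (-4/3 + 1) = 7 - 1/3 = 20/3 ≈ 6.6667)
(P(Y) - 221)**2 = ((-6 + 20/3) - 221)**2 = (2/3 - 221)**2 = (-661/3)**2 = 436921/9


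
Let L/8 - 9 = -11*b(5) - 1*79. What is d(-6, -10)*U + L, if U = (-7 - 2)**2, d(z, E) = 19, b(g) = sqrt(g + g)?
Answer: 979 - 88*sqrt(10) ≈ 700.72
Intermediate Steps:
b(g) = sqrt(2)*sqrt(g) (b(g) = sqrt(2*g) = sqrt(2)*sqrt(g))
U = 81 (U = (-9)**2 = 81)
L = -560 - 88*sqrt(10) (L = 72 + 8*(-11*sqrt(2)*sqrt(5) - 1*79) = 72 + 8*(-11*sqrt(10) - 79) = 72 + 8*(-79 - 11*sqrt(10)) = 72 + (-632 - 88*sqrt(10)) = -560 - 88*sqrt(10) ≈ -838.28)
d(-6, -10)*U + L = 19*81 + (-560 - 88*sqrt(10)) = 1539 + (-560 - 88*sqrt(10)) = 979 - 88*sqrt(10)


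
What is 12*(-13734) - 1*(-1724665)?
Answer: 1559857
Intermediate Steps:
12*(-13734) - 1*(-1724665) = -164808 + 1724665 = 1559857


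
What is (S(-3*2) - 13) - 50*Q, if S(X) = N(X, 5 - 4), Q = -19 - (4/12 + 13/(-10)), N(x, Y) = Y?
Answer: 2669/3 ≈ 889.67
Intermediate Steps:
Q = -541/30 (Q = -19 - (4*(1/12) + 13*(-⅒)) = -19 - (⅓ - 13/10) = -19 - 1*(-29/30) = -19 + 29/30 = -541/30 ≈ -18.033)
S(X) = 1 (S(X) = 5 - 4 = 1)
(S(-3*2) - 13) - 50*Q = (1 - 13) - 50*(-541/30) = -12 + 2705/3 = 2669/3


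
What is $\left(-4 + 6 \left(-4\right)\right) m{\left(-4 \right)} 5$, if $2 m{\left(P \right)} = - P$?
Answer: $-280$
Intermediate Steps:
$m{\left(P \right)} = - \frac{P}{2}$ ($m{\left(P \right)} = \frac{\left(-1\right) P}{2} = - \frac{P}{2}$)
$\left(-4 + 6 \left(-4\right)\right) m{\left(-4 \right)} 5 = \left(-4 + 6 \left(-4\right)\right) \left(\left(- \frac{1}{2}\right) \left(-4\right)\right) 5 = \left(-4 - 24\right) 2 \cdot 5 = \left(-28\right) 2 \cdot 5 = \left(-56\right) 5 = -280$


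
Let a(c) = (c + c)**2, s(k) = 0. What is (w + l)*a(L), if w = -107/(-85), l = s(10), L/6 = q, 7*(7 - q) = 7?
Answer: 554688/85 ≈ 6525.7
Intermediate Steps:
q = 6 (q = 7 - 1/7*7 = 7 - 1 = 6)
L = 36 (L = 6*6 = 36)
l = 0
w = 107/85 (w = -107*(-1/85) = 107/85 ≈ 1.2588)
a(c) = 4*c**2 (a(c) = (2*c)**2 = 4*c**2)
(w + l)*a(L) = (107/85 + 0)*(4*36**2) = 107*(4*1296)/85 = (107/85)*5184 = 554688/85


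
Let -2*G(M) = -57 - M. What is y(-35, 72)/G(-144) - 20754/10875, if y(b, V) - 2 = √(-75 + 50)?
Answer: -21254/10875 - 10*I/87 ≈ -1.9544 - 0.11494*I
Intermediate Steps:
y(b, V) = 2 + 5*I (y(b, V) = 2 + √(-75 + 50) = 2 + √(-25) = 2 + 5*I)
G(M) = 57/2 + M/2 (G(M) = -(-57 - M)/2 = 57/2 + M/2)
y(-35, 72)/G(-144) - 20754/10875 = (2 + 5*I)/(57/2 + (½)*(-144)) - 20754/10875 = (2 + 5*I)/(57/2 - 72) - 20754*1/10875 = (2 + 5*I)/(-87/2) - 6918/3625 = (2 + 5*I)*(-2/87) - 6918/3625 = (-4/87 - 10*I/87) - 6918/3625 = -21254/10875 - 10*I/87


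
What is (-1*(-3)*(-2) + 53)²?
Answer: 2209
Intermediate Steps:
(-1*(-3)*(-2) + 53)² = (3*(-2) + 53)² = (-6 + 53)² = 47² = 2209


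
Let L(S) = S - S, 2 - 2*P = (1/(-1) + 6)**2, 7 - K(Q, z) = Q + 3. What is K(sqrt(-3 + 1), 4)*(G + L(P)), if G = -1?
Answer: -4 + I*sqrt(2) ≈ -4.0 + 1.4142*I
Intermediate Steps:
K(Q, z) = 4 - Q (K(Q, z) = 7 - (Q + 3) = 7 - (3 + Q) = 7 + (-3 - Q) = 4 - Q)
P = -23/2 (P = 1 - (1/(-1) + 6)**2/2 = 1 - (-1 + 6)**2/2 = 1 - 1/2*5**2 = 1 - 1/2*25 = 1 - 25/2 = -23/2 ≈ -11.500)
L(S) = 0
K(sqrt(-3 + 1), 4)*(G + L(P)) = (4 - sqrt(-3 + 1))*(-1 + 0) = (4 - sqrt(-2))*(-1) = (4 - I*sqrt(2))*(-1) = -4 + I*sqrt(2)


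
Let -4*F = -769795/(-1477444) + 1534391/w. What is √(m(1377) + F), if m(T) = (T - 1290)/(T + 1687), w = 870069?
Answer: I*√131559838301568492413905046757/492338159652588 ≈ 0.73671*I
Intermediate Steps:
F = -2936751542459/5141912894544 (F = -(-769795/(-1477444) + 1534391/870069)/4 = -(-769795*(-1/1477444) + 1534391*(1/870069))/4 = -(769795/1477444 + 1534391/870069)/4 = -¼*2936751542459/1285478223636 = -2936751542459/5141912894544 ≈ -0.57114)
m(T) = (-1290 + T)/(1687 + T)
√(m(1377) + F) = √((-1290 + 1377)/(1687 + 1377) - 2936751542459/5141912894544) = √(87/3064 - 2936751542459/5141912894544) = √(-1068857538033631/1969352638610352) = I*√131559838301568492413905046757/492338159652588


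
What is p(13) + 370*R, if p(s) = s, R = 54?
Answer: 19993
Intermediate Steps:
p(13) + 370*R = 13 + 370*54 = 13 + 19980 = 19993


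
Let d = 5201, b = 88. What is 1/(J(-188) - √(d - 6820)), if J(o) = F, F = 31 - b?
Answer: I/(√1619 - 57*I) ≈ -0.011709 + 0.0082656*I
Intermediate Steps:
F = -57 (F = 31 - 1*88 = 31 - 88 = -57)
J(o) = -57
1/(J(-188) - √(d - 6820)) = 1/(-57 - √(5201 - 6820)) = 1/(-57 - √(-1619)) = 1/(-57 - I*√1619)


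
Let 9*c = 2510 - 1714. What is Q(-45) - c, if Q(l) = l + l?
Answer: -1606/9 ≈ -178.44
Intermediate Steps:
Q(l) = 2*l
c = 796/9 (c = (2510 - 1714)/9 = (⅑)*796 = 796/9 ≈ 88.444)
Q(-45) - c = 2*(-45) - 1*796/9 = -90 - 796/9 = -1606/9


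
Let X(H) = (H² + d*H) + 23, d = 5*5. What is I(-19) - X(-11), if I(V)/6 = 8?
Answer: 179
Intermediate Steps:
d = 25
I(V) = 48 (I(V) = 6*8 = 48)
X(H) = 23 + H² + 25*H (X(H) = (H² + 25*H) + 23 = 23 + H² + 25*H)
I(-19) - X(-11) = 48 - (23 + (-11)² + 25*(-11)) = 48 - (23 + 121 - 275) = 48 - 1*(-131) = 48 + 131 = 179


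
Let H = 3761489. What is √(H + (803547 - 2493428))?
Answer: 2*√517902 ≈ 1439.3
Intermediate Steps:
√(H + (803547 - 2493428)) = √(3761489 + (803547 - 2493428)) = √(3761489 - 1689881) = √2071608 = 2*√517902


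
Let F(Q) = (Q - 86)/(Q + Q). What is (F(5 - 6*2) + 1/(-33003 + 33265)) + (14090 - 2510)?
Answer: 10624955/917 ≈ 11587.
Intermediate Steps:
F(Q) = (-86 + Q)/(2*Q) (F(Q) = (-86 + Q)/((2*Q)) = (-86 + Q)*(1/(2*Q)) = (-86 + Q)/(2*Q))
(F(5 - 6*2) + 1/(-33003 + 33265)) + (14090 - 2510) = ((-86 + (5 - 6*2))/(2*(5 - 6*2)) + 1/(-33003 + 33265)) + (14090 - 2510) = ((-86 + (5 - 12))/(2*(5 - 12)) + 1/262) + 11580 = ((½)*(-86 - 7)/(-7) + 1/262) + 11580 = ((½)*(-⅐)*(-93) + 1/262) + 11580 = (93/14 + 1/262) + 11580 = 6095/917 + 11580 = 10624955/917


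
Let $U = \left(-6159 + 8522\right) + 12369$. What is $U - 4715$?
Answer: $10017$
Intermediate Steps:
$U = 14732$ ($U = 2363 + 12369 = 14732$)
$U - 4715 = 14732 - 4715 = 10017$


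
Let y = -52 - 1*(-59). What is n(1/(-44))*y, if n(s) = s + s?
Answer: -7/22 ≈ -0.31818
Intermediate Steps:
n(s) = 2*s
y = 7 (y = -52 + 59 = 7)
n(1/(-44))*y = (2*(1/(-44)))*7 = (2*(1*(-1/44)))*7 = (2*(-1/44))*7 = -1/22*7 = -7/22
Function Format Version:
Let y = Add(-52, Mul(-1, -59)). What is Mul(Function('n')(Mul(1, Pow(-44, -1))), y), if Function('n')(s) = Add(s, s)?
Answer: Rational(-7, 22) ≈ -0.31818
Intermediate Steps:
Function('n')(s) = Mul(2, s)
y = 7 (y = Add(-52, 59) = 7)
Mul(Function('n')(Mul(1, Pow(-44, -1))), y) = Mul(Mul(2, Mul(1, Pow(-44, -1))), 7) = Mul(Mul(2, Mul(1, Rational(-1, 44))), 7) = Mul(Mul(2, Rational(-1, 44)), 7) = Mul(Rational(-1, 22), 7) = Rational(-7, 22)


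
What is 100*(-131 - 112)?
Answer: -24300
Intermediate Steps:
100*(-131 - 112) = 100*(-243) = -24300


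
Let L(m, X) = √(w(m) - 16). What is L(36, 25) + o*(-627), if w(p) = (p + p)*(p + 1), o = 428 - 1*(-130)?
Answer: -349866 + 2*√662 ≈ -3.4981e+5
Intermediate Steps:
o = 558 (o = 428 + 130 = 558)
w(p) = 2*p*(1 + p) (w(p) = (2*p)*(1 + p) = 2*p*(1 + p))
L(m, X) = √(-16 + 2*m*(1 + m)) (L(m, X) = √(2*m*(1 + m) - 16) = √(-16 + 2*m*(1 + m)))
L(36, 25) + o*(-627) = √2*√(-8 + 36*(1 + 36)) + 558*(-627) = √2*√(-8 + 36*37) - 349866 = √2*√(-8 + 1332) - 349866 = √2*√1324 - 349866 = √2*(2*√331) - 349866 = 2*√662 - 349866 = -349866 + 2*√662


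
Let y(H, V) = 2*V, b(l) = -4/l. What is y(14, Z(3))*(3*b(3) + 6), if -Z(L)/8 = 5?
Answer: -160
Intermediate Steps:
Z(L) = -40 (Z(L) = -8*5 = -40)
y(14, Z(3))*(3*b(3) + 6) = (2*(-40))*(3*(-4/3) + 6) = -80*(3*(-4*⅓) + 6) = -80*(3*(-4/3) + 6) = -80*(-4 + 6) = -80*2 = -160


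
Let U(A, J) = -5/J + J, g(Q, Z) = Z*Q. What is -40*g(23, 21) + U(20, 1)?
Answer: -19324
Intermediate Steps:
g(Q, Z) = Q*Z
U(A, J) = J - 5/J
-40*g(23, 21) + U(20, 1) = -920*21 + (1 - 5/1) = -40*483 + (1 - 5*1) = -19320 + (1 - 5) = -19320 - 4 = -19324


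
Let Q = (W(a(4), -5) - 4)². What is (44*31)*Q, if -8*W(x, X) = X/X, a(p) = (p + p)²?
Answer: 371349/16 ≈ 23209.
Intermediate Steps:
a(p) = 4*p² (a(p) = (2*p)² = 4*p²)
W(x, X) = -⅛ (W(x, X) = -X/(8*X) = -⅛*1 = -⅛)
Q = 1089/64 (Q = (-⅛ - 4)² = (-33/8)² = 1089/64 ≈ 17.016)
(44*31)*Q = (44*31)*(1089/64) = 1364*(1089/64) = 371349/16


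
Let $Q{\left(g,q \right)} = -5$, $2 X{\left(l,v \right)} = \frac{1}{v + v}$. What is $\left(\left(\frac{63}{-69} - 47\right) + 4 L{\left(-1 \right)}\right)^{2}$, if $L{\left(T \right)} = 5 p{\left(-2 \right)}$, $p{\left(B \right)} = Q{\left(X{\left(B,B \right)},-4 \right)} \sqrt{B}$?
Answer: $- \frac{9365596}{529} + \frac{220400 i \sqrt{2}}{23} \approx -17704.0 + 13552.0 i$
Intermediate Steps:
$X{\left(l,v \right)} = \frac{1}{4 v}$ ($X{\left(l,v \right)} = \frac{1}{2 \left(v + v\right)} = \frac{1}{2 \cdot 2 v} = \frac{\frac{1}{2} \frac{1}{v}}{2} = \frac{1}{4 v}$)
$p{\left(B \right)} = - 5 \sqrt{B}$
$L{\left(T \right)} = - 25 i \sqrt{2}$ ($L{\left(T \right)} = 5 \left(- 5 \sqrt{-2}\right) = 5 \left(- 5 i \sqrt{2}\right) = - 25 i \sqrt{2}$)
$\left(\left(\frac{63}{-69} - 47\right) + 4 L{\left(-1 \right)}\right)^{2} = \left(\left(\frac{63}{-69} - 47\right) + 4 \left(- 25 i \sqrt{2}\right)\right)^{2} = \left(\left(63 \left(- \frac{1}{69}\right) - 47\right) - 100 i \sqrt{2}\right)^{2} = \left(\left(- \frac{21}{23} - 47\right) - 100 i \sqrt{2}\right)^{2} = \left(- \frac{1102}{23} - 100 i \sqrt{2}\right)^{2}$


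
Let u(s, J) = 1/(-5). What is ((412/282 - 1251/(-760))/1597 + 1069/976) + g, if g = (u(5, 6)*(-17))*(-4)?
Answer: -261037925327/20878411440 ≈ -12.503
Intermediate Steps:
u(s, J) = -⅕
g = -68/5 (g = -⅕*(-17)*(-4) = (17/5)*(-4) = -68/5 ≈ -13.600)
((412/282 - 1251/(-760))/1597 + 1069/976) + g = ((412/282 - 1251/(-760))/1597 + 1069/976) - 68/5 = ((412*(1/282) - 1251*(-1/760))*(1/1597) + 1069*(1/976)) - 68/5 = ((206/141 + 1251/760)*(1/1597) + 1069/976) - 68/5 = ((332951/107160)*(1/1597) + 1069/976) - 68/5 = (332951/171134520 + 1069/976) - 68/5 = 22908470257/20878411440 - 68/5 = -261037925327/20878411440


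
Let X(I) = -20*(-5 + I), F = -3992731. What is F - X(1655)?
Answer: -3959731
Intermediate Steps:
X(I) = 100 - 20*I
F - X(1655) = -3992731 - (100 - 20*1655) = -3992731 - (100 - 33100) = -3992731 - 1*(-33000) = -3992731 + 33000 = -3959731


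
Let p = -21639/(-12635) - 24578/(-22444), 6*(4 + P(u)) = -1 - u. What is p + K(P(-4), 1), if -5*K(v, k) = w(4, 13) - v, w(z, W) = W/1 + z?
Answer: -91617252/70894985 ≈ -1.2923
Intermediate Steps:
P(u) = -25/6 - u/6 (P(u) = -4 + (-1 - u)/6 = -4 + (-1/6 - u/6) = -25/6 - u/6)
p = 398104373/141789970 (p = -21639*(-1/12635) - 24578*(-1/22444) = 21639/12635 + 12289/11222 = 398104373/141789970 ≈ 2.8077)
w(z, W) = W + z (w(z, W) = 1*W + z = W + z)
K(v, k) = -17/5 + v/5 (K(v, k) = -((13 + 4) - v)/5 = -(17 - v)/5 = -17/5 + v/5)
p + K(P(-4), 1) = 398104373/141789970 + (-17/5 + (-25/6 - 1/6*(-4))/5) = 398104373/141789970 + (-17/5 + (-25/6 + 2/3)/5) = 398104373/141789970 + (-17/5 + (1/5)*(-7/2)) = 398104373/141789970 + (-17/5 - 7/10) = 398104373/141789970 - 41/10 = -91617252/70894985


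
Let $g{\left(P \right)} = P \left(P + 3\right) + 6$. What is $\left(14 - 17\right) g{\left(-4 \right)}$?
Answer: $-30$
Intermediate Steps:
$g{\left(P \right)} = 6 + P \left(3 + P\right)$ ($g{\left(P \right)} = P \left(3 + P\right) + 6 = 6 + P \left(3 + P\right)$)
$\left(14 - 17\right) g{\left(-4 \right)} = \left(14 - 17\right) \left(6 + \left(-4\right)^{2} + 3 \left(-4\right)\right) = - 3 \left(6 + 16 - 12\right) = \left(-3\right) 10 = -30$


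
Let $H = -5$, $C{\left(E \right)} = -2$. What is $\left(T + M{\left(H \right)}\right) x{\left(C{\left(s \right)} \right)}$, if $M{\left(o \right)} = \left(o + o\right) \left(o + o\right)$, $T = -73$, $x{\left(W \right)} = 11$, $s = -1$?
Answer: $297$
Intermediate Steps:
$M{\left(o \right)} = 4 o^{2}$ ($M{\left(o \right)} = 2 o 2 o = 4 o^{2}$)
$\left(T + M{\left(H \right)}\right) x{\left(C{\left(s \right)} \right)} = \left(-73 + 4 \left(-5\right)^{2}\right) 11 = \left(-73 + 4 \cdot 25\right) 11 = \left(-73 + 100\right) 11 = 27 \cdot 11 = 297$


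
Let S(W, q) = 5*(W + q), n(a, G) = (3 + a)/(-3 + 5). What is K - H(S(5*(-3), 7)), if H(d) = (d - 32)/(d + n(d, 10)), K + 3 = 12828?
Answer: 166709/13 ≈ 12824.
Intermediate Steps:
n(a, G) = 3/2 + a/2 (n(a, G) = (3 + a)/2 = (3 + a)*(½) = 3/2 + a/2)
S(W, q) = 5*W + 5*q
K = 12825 (K = -3 + 12828 = 12825)
H(d) = (-32 + d)/(3/2 + 3*d/2) (H(d) = (d - 32)/(d + (3/2 + d/2)) = (-32 + d)/(3/2 + 3*d/2))
K - H(S(5*(-3), 7)) = 12825 - 2*(-32 + (5*(5*(-3)) + 5*7))/(3*(1 + (5*(5*(-3)) + 5*7))) = 12825 - 2*(-32 + (5*(-15) + 35))/(3*(1 + (5*(-15) + 35))) = 12825 - 2*(-32 + (-75 + 35))/(3*(1 + (-75 + 35))) = 12825 - 2*(-32 - 40)/(3*(1 - 40)) = 12825 - 2*(-72)/(3*(-39)) = 12825 - 2*(-1)*(-72)/(3*39) = 12825 - 1*16/13 = 12825 - 16/13 = 166709/13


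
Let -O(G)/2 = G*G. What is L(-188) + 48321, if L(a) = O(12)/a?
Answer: 2271159/47 ≈ 48323.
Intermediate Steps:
O(G) = -2*G² (O(G) = -2*G*G = -2*G²)
L(a) = -288/a (L(a) = (-2*12²)/a = (-2*144)/a = -288/a)
L(-188) + 48321 = -288/(-188) + 48321 = -288*(-1/188) + 48321 = 72/47 + 48321 = 2271159/47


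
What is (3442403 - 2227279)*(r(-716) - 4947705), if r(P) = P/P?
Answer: -6012073875296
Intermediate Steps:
r(P) = 1
(3442403 - 2227279)*(r(-716) - 4947705) = (3442403 - 2227279)*(1 - 4947705) = 1215124*(-4947704) = -6012073875296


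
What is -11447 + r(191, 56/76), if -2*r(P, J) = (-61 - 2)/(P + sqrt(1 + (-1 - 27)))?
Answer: (-68682*sqrt(3) + 4372691*I)/(2*(-191*I + 3*sqrt(3))) ≈ -11447.0 - 0.0044835*I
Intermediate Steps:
r(P, J) = 63/(2*(P + 3*I*sqrt(3))) (r(P, J) = -(-61 - 2)/(2*(P + sqrt(1 + (-1 - 27)))) = -(-63)/(2*(P + sqrt(1 - 28))) = -(-63)/(2*(P + sqrt(-27))) = -(-63)/(2*(P + 3*I*sqrt(3))) = 63/(2*(P + 3*I*sqrt(3))))
-11447 + r(191, 56/76) = -11447 + 63/(2*(191 + 3*I*sqrt(3)))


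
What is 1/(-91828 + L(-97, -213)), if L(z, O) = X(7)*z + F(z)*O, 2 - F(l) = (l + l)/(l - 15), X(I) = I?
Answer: -56/5183587 ≈ -1.0803e-5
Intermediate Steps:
F(l) = 2 - 2*l/(-15 + l) (F(l) = 2 - (l + l)/(l - 15) = 2 - 2*l/(-15 + l))
L(z, O) = 7*z - 30*O/(-15 + z) (L(z, O) = 7*z + (-30/(-15 + z))*O = 7*z - 30*O/(-15 + z))
1/(-91828 + L(-97, -213)) = 1/(-91828 + (-30*(-213) + 7*(-97)*(-15 - 97))/(-15 - 97)) = 1/(-91828 + (6390 + 7*(-97)*(-112))/(-112)) = 1/(-91828 - (6390 + 76048)/112) = 1/(-91828 - 1/112*82438) = 1/(-91828 - 41219/56) = 1/(-5183587/56) = -56/5183587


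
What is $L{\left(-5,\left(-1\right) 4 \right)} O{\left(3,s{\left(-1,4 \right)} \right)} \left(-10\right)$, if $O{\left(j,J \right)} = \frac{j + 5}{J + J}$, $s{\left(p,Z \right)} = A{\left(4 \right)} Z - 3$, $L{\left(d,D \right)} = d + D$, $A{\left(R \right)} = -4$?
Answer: $- \frac{360}{19} \approx -18.947$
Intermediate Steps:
$L{\left(d,D \right)} = D + d$
$s{\left(p,Z \right)} = -3 - 4 Z$ ($s{\left(p,Z \right)} = - 4 Z - 3 = -3 - 4 Z$)
$O{\left(j,J \right)} = \frac{5 + j}{2 J}$
$L{\left(-5,\left(-1\right) 4 \right)} O{\left(3,s{\left(-1,4 \right)} \right)} \left(-10\right) = \left(\left(-1\right) 4 - 5\right) \frac{5 + 3}{2 \left(-3 - 16\right)} \left(-10\right) = \left(-4 - 5\right) \frac{1}{2} \frac{1}{-3 - 16} \cdot 8 \left(-10\right) = - 9 \cdot \frac{1}{2} \frac{1}{-19} \cdot 8 \left(-10\right) = - 9 \cdot \frac{1}{2} \left(- \frac{1}{19}\right) 8 \left(-10\right) = \left(-9\right) \left(- \frac{4}{19}\right) \left(-10\right) = \frac{36}{19} \left(-10\right) = - \frac{360}{19}$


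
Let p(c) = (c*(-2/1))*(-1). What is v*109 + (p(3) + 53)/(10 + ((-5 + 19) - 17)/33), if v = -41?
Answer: -486472/109 ≈ -4463.0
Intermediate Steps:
p(c) = 2*c (p(c) = (c*(-2*1))*(-1) = (c*(-2))*(-1) = -2*c*(-1) = 2*c)
v*109 + (p(3) + 53)/(10 + ((-5 + 19) - 17)/33) = -41*109 + (2*3 + 53)/(10 + ((-5 + 19) - 17)/33) = -4469 + (6 + 53)/(10 + (14 - 17)*(1/33)) = -4469 + 59/(10 - 3*1/33) = -4469 + 59/(10 - 1/11) = -4469 + 59/(109/11) = -4469 + 59*(11/109) = -4469 + 649/109 = -486472/109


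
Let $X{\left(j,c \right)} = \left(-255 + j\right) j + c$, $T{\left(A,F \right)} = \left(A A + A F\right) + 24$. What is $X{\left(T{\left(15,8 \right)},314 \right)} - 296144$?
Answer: $-253764$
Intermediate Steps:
$T{\left(A,F \right)} = 24 + A^{2} + A F$ ($T{\left(A,F \right)} = \left(A^{2} + A F\right) + 24 = 24 + A^{2} + A F$)
$X{\left(j,c \right)} = c + j \left(-255 + j\right)$ ($X{\left(j,c \right)} = j \left(-255 + j\right) + c = c + j \left(-255 + j\right)$)
$X{\left(T{\left(15,8 \right)},314 \right)} - 296144 = \left(314 + \left(24 + 15^{2} + 15 \cdot 8\right)^{2} - 255 \left(24 + 15^{2} + 15 \cdot 8\right)\right) - 296144 = \left(314 + \left(24 + 225 + 120\right)^{2} - 255 \left(24 + 225 + 120\right)\right) - 296144 = \left(314 + 369^{2} - 94095\right) - 296144 = \left(314 + 136161 - 94095\right) - 296144 = 42380 - 296144 = -253764$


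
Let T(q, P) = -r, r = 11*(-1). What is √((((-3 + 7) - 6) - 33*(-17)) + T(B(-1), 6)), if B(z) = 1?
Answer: √570 ≈ 23.875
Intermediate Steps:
r = -11
T(q, P) = 11 (T(q, P) = -1*(-11) = 11)
√((((-3 + 7) - 6) - 33*(-17)) + T(B(-1), 6)) = √((((-3 + 7) - 6) - 33*(-17)) + 11) = √(((4 - 6) + 561) + 11) = √((-2 + 561) + 11) = √(559 + 11) = √570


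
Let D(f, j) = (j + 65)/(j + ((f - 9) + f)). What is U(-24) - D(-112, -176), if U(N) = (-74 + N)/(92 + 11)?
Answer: -51515/42127 ≈ -1.2229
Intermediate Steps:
U(N) = -74/103 + N/103 (U(N) = (-74 + N)/103 = (-74 + N)*(1/103) = -74/103 + N/103)
D(f, j) = (65 + j)/(-9 + j + 2*f) (D(f, j) = (65 + j)/(j + ((-9 + f) + f)) = (65 + j)/(j + (-9 + 2*f)) = (65 + j)/(-9 + j + 2*f))
U(-24) - D(-112, -176) = (-74/103 + (1/103)*(-24)) - (65 - 176)/(-9 - 176 + 2*(-112)) = (-74/103 - 24/103) - (-111)/(-9 - 176 - 224) = -98/103 - (-111)/(-409) = -98/103 - (-1)*(-111)/409 = -98/103 - 1*111/409 = -98/103 - 111/409 = -51515/42127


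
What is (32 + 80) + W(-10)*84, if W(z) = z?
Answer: -728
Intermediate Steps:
(32 + 80) + W(-10)*84 = (32 + 80) - 10*84 = 112 - 840 = -728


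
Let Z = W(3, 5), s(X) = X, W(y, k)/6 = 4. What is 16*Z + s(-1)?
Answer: 383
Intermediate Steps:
W(y, k) = 24 (W(y, k) = 6*4 = 24)
Z = 24
16*Z + s(-1) = 16*24 - 1 = 384 - 1 = 383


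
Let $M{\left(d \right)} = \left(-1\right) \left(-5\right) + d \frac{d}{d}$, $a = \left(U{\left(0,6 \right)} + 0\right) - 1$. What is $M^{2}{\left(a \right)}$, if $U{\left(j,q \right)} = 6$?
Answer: $100$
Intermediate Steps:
$a = 5$ ($a = \left(6 + 0\right) - 1 = 6 - 1 = 5$)
$M{\left(d \right)} = 5 + d$ ($M{\left(d \right)} = 5 + d 1 = 5 + d$)
$M^{2}{\left(a \right)} = \left(5 + 5\right)^{2} = 10^{2} = 100$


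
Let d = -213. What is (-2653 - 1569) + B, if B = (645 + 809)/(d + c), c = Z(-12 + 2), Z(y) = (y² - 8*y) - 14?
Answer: -199888/47 ≈ -4252.9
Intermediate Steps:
Z(y) = -14 + y² - 8*y
c = 166 (c = -14 + (-12 + 2)² - 8*(-12 + 2) = -14 + (-10)² - 8*(-10) = -14 + 100 + 80 = 166)
B = -1454/47 (B = (645 + 809)/(-213 + 166) = 1454/(-47) = 1454*(-1/47) = -1454/47 ≈ -30.936)
(-2653 - 1569) + B = (-2653 - 1569) - 1454/47 = -4222 - 1454/47 = -199888/47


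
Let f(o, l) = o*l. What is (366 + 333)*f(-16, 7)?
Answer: -78288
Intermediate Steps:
f(o, l) = l*o
(366 + 333)*f(-16, 7) = (366 + 333)*(7*(-16)) = 699*(-112) = -78288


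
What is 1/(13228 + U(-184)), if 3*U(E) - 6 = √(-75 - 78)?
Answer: 13230/175032917 - I*√17/175032917 ≈ 7.5586e-5 - 2.3556e-8*I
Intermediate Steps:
U(E) = 2 + I*√17 (U(E) = 2 + √(-75 - 78)/3 = 2 + √(-153)/3 = 2 + (3*I*√17)/3 = 2 + I*√17)
1/(13228 + U(-184)) = 1/(13228 + (2 + I*√17)) = 1/(13230 + I*√17)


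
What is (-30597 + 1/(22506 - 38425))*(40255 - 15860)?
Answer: -11882161545380/15919 ≈ -7.4641e+8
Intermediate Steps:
(-30597 + 1/(22506 - 38425))*(40255 - 15860) = (-30597 + 1/(-15919))*24395 = (-30597 - 1/15919)*24395 = -487073644/15919*24395 = -11882161545380/15919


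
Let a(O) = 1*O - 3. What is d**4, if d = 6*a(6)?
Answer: 104976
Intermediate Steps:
a(O) = -3 + O (a(O) = O - 3 = -3 + O)
d = 18 (d = 6*(-3 + 6) = 6*3 = 18)
d**4 = 18**4 = 104976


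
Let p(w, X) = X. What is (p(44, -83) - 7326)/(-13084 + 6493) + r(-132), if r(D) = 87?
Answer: 580826/6591 ≈ 88.124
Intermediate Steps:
(p(44, -83) - 7326)/(-13084 + 6493) + r(-132) = (-83 - 7326)/(-13084 + 6493) + 87 = -7409/(-6591) + 87 = -7409*(-1/6591) + 87 = 7409/6591 + 87 = 580826/6591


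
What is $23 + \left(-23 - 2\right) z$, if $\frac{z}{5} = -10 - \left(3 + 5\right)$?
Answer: $2273$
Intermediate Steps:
$z = -90$ ($z = 5 \left(-10 - \left(3 + 5\right)\right) = 5 \left(-10 - 8\right) = 5 \left(-18\right) = -90$)
$23 + \left(-23 - 2\right) z = 23 + \left(-23 - 2\right) \left(-90\right) = 23 - -2250 = 23 + 2250 = 2273$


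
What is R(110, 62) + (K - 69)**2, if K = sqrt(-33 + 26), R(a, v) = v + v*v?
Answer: 8660 - 138*I*sqrt(7) ≈ 8660.0 - 365.11*I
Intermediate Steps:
R(a, v) = v + v**2
K = I*sqrt(7) (K = sqrt(-7) = I*sqrt(7) ≈ 2.6458*I)
R(110, 62) + (K - 69)**2 = 62*(1 + 62) + (I*sqrt(7) - 69)**2 = 62*63 + (-69 + I*sqrt(7))**2 = 3906 + (-69 + I*sqrt(7))**2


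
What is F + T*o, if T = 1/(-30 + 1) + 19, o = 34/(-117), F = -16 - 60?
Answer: -276568/3393 ≈ -81.511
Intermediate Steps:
F = -76
o = -34/117 (o = 34*(-1/117) = -34/117 ≈ -0.29060)
T = 550/29 (T = 1/(-29) + 19 = -1/29 + 19 = 550/29 ≈ 18.966)
F + T*o = -76 + (550/29)*(-34/117) = -76 - 18700/3393 = -276568/3393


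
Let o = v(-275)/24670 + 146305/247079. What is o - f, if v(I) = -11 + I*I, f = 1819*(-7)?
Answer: 38817757935773/3047719465 ≈ 12737.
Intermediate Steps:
f = -12733
v(I) = -11 + I**2
o = 11145987928/3047719465 (o = (-11 + (-275)**2)/24670 + 146305/247079 = (-11 + 75625)*(1/24670) + 146305*(1/247079) = 75614*(1/24670) + 146305/247079 = 37807/12335 + 146305/247079 = 11145987928/3047719465 ≈ 3.6572)
o - f = 11145987928/3047719465 - 1*(-12733) = 11145987928/3047719465 + 12733 = 38817757935773/3047719465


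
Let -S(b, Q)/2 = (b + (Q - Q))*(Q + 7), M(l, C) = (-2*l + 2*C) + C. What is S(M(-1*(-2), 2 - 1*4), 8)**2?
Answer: 90000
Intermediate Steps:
M(l, C) = -2*l + 3*C
S(b, Q) = -2*b*(7 + Q) (S(b, Q) = -2*(b + (Q - Q))*(Q + 7) = -2*(b + 0)*(7 + Q) = -2*b*(7 + Q))
S(M(-1*(-2), 2 - 1*4), 8)**2 = (-2*(-(-2)*(-2) + 3*(2 - 1*4))*(7 + 8))**2 = (-2*(-2*2 + 3*(2 - 4))*15)**2 = (-2*(-4 + 3*(-2))*15)**2 = (-2*(-4 - 6)*15)**2 = (-2*(-10)*15)**2 = 300**2 = 90000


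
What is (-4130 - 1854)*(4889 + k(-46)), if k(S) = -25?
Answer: -29106176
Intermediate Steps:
(-4130 - 1854)*(4889 + k(-46)) = (-4130 - 1854)*(4889 - 25) = -5984*4864 = -29106176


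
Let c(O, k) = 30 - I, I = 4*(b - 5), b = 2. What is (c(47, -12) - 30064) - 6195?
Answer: -36217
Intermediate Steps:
I = -12 (I = 4*(2 - 5) = 4*(-3) = -12)
c(O, k) = 42 (c(O, k) = 30 - 1*(-12) = 30 + 12 = 42)
(c(47, -12) - 30064) - 6195 = (42 - 30064) - 6195 = -30022 - 6195 = -36217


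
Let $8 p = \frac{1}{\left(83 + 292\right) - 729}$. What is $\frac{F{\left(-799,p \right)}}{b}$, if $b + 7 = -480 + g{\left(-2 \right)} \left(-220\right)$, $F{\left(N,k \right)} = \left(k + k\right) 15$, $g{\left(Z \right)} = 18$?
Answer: $\frac{5}{2098984} \approx 2.3821 \cdot 10^{-6}$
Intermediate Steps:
$p = - \frac{1}{2832}$ ($p = \frac{1}{8 \left(\left(83 + 292\right) - 729\right)} = \frac{1}{8 \left(375 - 729\right)} = \frac{1}{8 \left(-354\right)} = \frac{1}{8} \left(- \frac{1}{354}\right) = - \frac{1}{2832} \approx -0.00035311$)
$F{\left(N,k \right)} = 30 k$ ($F{\left(N,k \right)} = 2 k 15 = 30 k$)
$b = -4447$ ($b = -7 + \left(-480 + 18 \left(-220\right)\right) = -7 - 4440 = -4447$)
$\frac{F{\left(-799,p \right)}}{b} = \frac{30 \left(- \frac{1}{2832}\right)}{-4447} = \left(- \frac{5}{472}\right) \left(- \frac{1}{4447}\right) = \frac{5}{2098984}$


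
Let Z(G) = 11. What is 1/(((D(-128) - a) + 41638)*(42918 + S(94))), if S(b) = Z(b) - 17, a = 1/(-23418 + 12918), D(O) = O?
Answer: 875/1558617483576 ≈ 5.6139e-10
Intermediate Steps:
a = -1/10500 (a = 1/(-10500) = -1/10500 ≈ -9.5238e-5)
S(b) = -6 (S(b) = 11 - 17 = -6)
1/(((D(-128) - a) + 41638)*(42918 + S(94))) = 1/(((-128 - 1*(-1/10500)) + 41638)*(42918 - 6)) = 1/(((-128 + 1/10500) + 41638)*42912) = 1/((-1343999/10500 + 41638)*42912) = 1/((435855001/10500)*42912) = 1/(1558617483576/875) = 875/1558617483576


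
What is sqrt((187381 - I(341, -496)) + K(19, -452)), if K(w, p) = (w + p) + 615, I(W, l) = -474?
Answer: 3*sqrt(20893) ≈ 433.63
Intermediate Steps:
K(w, p) = 615 + p + w (K(w, p) = (p + w) + 615 = 615 + p + w)
sqrt((187381 - I(341, -496)) + K(19, -452)) = sqrt((187381 - 1*(-474)) + (615 - 452 + 19)) = sqrt((187381 + 474) + 182) = sqrt(187855 + 182) = sqrt(188037) = 3*sqrt(20893)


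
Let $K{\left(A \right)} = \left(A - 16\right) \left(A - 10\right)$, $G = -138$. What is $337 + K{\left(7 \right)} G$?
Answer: $-3389$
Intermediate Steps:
$K{\left(A \right)} = \left(-16 + A\right) \left(-10 + A\right)$
$337 + K{\left(7 \right)} G = 337 + \left(160 + 7^{2} - 182\right) \left(-138\right) = 337 + \left(160 + 49 - 182\right) \left(-138\right) = 337 + 27 \left(-138\right) = 337 - 3726 = -3389$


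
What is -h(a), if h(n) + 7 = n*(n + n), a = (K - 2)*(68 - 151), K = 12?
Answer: -1377793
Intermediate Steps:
a = -830 (a = (12 - 2)*(68 - 151) = 10*(-83) = -830)
h(n) = -7 + 2*n**2 (h(n) = -7 + n*(n + n) = -7 + n*(2*n) = -7 + 2*n**2)
-h(a) = -(-7 + 2*(-830)**2) = -(-7 + 2*688900) = -(-7 + 1377800) = -1*1377793 = -1377793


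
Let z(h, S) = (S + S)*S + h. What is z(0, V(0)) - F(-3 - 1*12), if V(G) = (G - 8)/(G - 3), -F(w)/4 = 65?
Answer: 2468/9 ≈ 274.22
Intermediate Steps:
F(w) = -260 (F(w) = -4*65 = -260)
V(G) = (-8 + G)/(-3 + G)
z(h, S) = h + 2*S² (z(h, S) = (2*S)*S + h = 2*S² + h = h + 2*S²)
z(0, V(0)) - F(-3 - 1*12) = (0 + 2*((-8 + 0)/(-3 + 0))²) - 1*(-260) = (0 + 2*(-8/(-3))²) + 260 = (0 + 2*(-⅓*(-8))²) + 260 = (0 + 2*(8/3)²) + 260 = (0 + 2*(64/9)) + 260 = (0 + 128/9) + 260 = 128/9 + 260 = 2468/9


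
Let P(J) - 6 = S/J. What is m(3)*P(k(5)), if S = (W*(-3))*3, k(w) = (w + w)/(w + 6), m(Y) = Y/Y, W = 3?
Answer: -237/10 ≈ -23.700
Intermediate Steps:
m(Y) = 1
k(w) = 2*w/(6 + w) (k(w) = (2*w)/(6 + w) = 2*w/(6 + w))
S = -27 (S = (3*(-3))*3 = -9*3 = -27)
P(J) = 6 - 27/J
m(3)*P(k(5)) = 1*(6 - 27/(2*5/(6 + 5))) = 1*(6 - 27/(2*5/11)) = 1*(6 - 27/(2*5*(1/11))) = 1*(6 - 27/10/11) = 1*(6 - 27*11/10) = 1*(6 - 297/10) = 1*(-237/10) = -237/10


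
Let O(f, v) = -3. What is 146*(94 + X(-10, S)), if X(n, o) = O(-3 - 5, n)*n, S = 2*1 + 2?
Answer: 18104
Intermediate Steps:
S = 4 (S = 2 + 2 = 4)
X(n, o) = -3*n
146*(94 + X(-10, S)) = 146*(94 - 3*(-10)) = 146*(94 + 30) = 146*124 = 18104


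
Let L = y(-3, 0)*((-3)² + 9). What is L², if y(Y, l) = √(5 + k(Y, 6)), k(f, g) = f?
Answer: 648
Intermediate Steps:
y(Y, l) = √(5 + Y)
L = 18*√2 (L = √(5 - 3)*((-3)² + 9) = √2*(9 + 9) = √2*18 = 18*√2 ≈ 25.456)
L² = (18*√2)² = 648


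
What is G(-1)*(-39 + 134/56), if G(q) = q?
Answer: 1025/28 ≈ 36.607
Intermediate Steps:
G(-1)*(-39 + 134/56) = -(-39 + 134/56) = -(-39 + 134*(1/56)) = -(-39 + 67/28) = -1*(-1025/28) = 1025/28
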